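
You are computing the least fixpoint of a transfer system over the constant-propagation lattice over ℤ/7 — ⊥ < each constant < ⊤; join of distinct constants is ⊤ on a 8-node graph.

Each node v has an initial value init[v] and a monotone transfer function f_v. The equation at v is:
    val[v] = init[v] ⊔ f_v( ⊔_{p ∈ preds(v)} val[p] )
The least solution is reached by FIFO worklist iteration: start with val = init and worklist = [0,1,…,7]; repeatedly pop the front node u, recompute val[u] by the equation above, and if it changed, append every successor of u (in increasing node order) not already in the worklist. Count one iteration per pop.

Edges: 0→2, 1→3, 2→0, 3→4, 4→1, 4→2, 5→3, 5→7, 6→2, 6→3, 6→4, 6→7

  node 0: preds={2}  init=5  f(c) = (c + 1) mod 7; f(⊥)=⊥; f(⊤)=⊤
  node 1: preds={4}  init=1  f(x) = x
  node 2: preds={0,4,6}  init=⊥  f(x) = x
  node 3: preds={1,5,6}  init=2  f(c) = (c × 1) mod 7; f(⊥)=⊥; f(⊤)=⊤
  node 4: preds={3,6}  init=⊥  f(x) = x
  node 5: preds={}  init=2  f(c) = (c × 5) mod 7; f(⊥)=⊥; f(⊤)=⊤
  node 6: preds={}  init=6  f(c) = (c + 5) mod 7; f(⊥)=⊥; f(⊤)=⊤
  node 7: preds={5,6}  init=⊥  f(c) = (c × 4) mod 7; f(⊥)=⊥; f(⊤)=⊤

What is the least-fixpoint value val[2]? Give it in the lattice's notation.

⊤

Iteration log — 12 steps:
  step 1. node 0  ⊔preds=⊥  new=5  stable
  step 2. node 1  ⊔preds=⊥  new=1  stable
  step 3. node 2  ⊔preds=⊤  new=⊤  old=⊥  +wl: 0
  step 4. node 3  ⊔preds=⊤  new=⊤  old=2  +wl: 
  step 5. node 4  ⊔preds=⊤  new=⊤  old=⊥  +wl: 1,2
  step 6. node 5  ⊔preds=⊥  new=2  stable
  step 7. node 6  ⊔preds=⊥  new=6  stable
  step 8. node 7  ⊔preds=⊤  new=⊤  old=⊥  +wl: 
  step 9. node 0  ⊔preds=⊤  new=⊤  old=5  +wl: 
  step 10. node 1  ⊔preds=⊤  new=⊤  old=1  +wl: 3
  step 11. node 2  ⊔preds=⊤  new=⊤  stable
  step 12. node 3  ⊔preds=⊤  new=⊤  stable

Least fixpoint reached:
  node 0: ⊤
  node 1: ⊤
  node 2: ⊤
  node 3: ⊤
  node 4: ⊤
  node 5: 2
  node 6: 6
  node 7: ⊤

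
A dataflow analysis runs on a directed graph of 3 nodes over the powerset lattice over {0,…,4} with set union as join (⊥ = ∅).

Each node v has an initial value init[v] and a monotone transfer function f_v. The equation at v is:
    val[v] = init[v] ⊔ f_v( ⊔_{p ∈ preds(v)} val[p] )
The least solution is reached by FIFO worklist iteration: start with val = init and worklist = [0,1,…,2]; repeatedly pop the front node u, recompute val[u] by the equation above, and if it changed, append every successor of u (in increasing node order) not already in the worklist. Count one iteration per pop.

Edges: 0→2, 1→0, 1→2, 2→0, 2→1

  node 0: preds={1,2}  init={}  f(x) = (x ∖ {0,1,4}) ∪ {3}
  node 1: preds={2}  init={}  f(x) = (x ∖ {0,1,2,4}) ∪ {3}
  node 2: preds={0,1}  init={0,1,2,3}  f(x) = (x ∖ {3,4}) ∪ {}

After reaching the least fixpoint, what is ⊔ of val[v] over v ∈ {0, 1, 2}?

{0,1,2,3}

Trace (4 dequeues):
  [1] u=0 | in {0,1,2,3} | out {2,3} | prev {} | push {}
  [2] u=1 | in {0,1,2,3} | out {3} | prev {} | push {0}
  [3] u=2 | in {2,3} | out {0,1,2,3} | ==
  [4] u=0 | in {0,1,2,3} | out {2,3} | ==

Converged values:
  [0] {2,3}
  [1] {3}
  [2] {0,1,2,3}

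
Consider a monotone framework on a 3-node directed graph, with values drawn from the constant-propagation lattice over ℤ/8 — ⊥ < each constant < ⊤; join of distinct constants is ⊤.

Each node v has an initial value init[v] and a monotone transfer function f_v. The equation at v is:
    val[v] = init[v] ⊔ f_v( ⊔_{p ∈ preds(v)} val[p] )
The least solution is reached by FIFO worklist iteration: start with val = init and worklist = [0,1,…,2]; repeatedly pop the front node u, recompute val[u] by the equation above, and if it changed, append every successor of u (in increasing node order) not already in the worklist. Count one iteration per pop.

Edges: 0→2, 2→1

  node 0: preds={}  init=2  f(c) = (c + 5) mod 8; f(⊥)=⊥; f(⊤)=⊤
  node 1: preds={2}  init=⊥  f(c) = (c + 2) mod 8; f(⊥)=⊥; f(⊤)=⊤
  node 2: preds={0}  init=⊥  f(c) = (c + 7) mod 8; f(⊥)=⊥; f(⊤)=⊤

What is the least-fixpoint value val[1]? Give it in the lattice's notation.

Worklist (4 pops):
  #1 pop 0: in=⊥ → 2 (no change)
  #2 pop 1: in=⊥ → ⊥ (no change)
  #3 pop 2: in=2 → 1 (was ⊥); enqueue [1]
  #4 pop 1: in=1 → 3 (was ⊥); enqueue []

Fixpoint:
  val[0] = 2
  val[1] = 3
  val[2] = 1

3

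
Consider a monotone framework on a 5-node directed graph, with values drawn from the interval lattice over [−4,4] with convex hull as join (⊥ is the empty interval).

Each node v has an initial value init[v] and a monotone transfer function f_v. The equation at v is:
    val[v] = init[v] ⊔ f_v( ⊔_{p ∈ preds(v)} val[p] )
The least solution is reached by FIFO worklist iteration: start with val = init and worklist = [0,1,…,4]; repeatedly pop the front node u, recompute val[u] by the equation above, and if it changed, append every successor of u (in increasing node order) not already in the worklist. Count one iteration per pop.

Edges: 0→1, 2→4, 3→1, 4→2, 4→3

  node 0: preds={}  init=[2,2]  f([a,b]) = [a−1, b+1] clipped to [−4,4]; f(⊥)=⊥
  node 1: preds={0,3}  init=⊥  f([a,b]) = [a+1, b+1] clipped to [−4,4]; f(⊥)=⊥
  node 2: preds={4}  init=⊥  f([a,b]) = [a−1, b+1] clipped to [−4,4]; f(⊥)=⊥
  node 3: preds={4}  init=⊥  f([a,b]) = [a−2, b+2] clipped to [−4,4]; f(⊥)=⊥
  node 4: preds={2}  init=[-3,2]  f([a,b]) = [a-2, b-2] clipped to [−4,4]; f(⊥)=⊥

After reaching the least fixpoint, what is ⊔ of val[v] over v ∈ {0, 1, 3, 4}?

[-4,4]

Iteration log — 8 steps:
  step 1. node 0  ⊔preds=⊥  new=[2,2]  stable
  step 2. node 1  ⊔preds=[2,2]  new=[3,3]  old=⊥  +wl: 
  step 3. node 2  ⊔preds=[-3,2]  new=[-4,3]  old=⊥  +wl: 
  step 4. node 3  ⊔preds=[-3,2]  new=[-4,4]  old=⊥  +wl: 1
  step 5. node 4  ⊔preds=[-4,3]  new=[-4,2]  old=[-3,2]  +wl: 2,3
  step 6. node 1  ⊔preds=[-4,4]  new=[-3,4]  old=[3,3]  +wl: 
  step 7. node 2  ⊔preds=[-4,2]  new=[-4,3]  stable
  step 8. node 3  ⊔preds=[-4,2]  new=[-4,4]  stable

Least fixpoint reached:
  node 0: [2,2]
  node 1: [-3,4]
  node 2: [-4,3]
  node 3: [-4,4]
  node 4: [-4,2]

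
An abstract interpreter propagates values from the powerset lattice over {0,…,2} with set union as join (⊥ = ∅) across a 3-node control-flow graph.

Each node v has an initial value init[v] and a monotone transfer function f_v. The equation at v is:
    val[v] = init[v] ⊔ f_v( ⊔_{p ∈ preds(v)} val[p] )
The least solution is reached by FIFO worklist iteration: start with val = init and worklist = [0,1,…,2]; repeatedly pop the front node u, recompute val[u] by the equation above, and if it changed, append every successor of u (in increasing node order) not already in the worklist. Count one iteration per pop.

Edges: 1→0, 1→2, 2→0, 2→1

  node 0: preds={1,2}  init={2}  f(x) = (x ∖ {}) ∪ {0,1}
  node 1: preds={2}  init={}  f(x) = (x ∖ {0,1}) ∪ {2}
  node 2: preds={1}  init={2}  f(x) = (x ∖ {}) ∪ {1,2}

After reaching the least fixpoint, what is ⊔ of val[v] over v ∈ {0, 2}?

{0,1,2}

Iteration log — 5 steps:
  step 1. node 0  ⊔preds={2}  new={0,1,2}  old={2}  +wl: 
  step 2. node 1  ⊔preds={2}  new={2}  old={}  +wl: 0
  step 3. node 2  ⊔preds={2}  new={1,2}  old={2}  +wl: 1
  step 4. node 0  ⊔preds={1,2}  new={0,1,2}  stable
  step 5. node 1  ⊔preds={1,2}  new={2}  stable

Least fixpoint reached:
  node 0: {0,1,2}
  node 1: {2}
  node 2: {1,2}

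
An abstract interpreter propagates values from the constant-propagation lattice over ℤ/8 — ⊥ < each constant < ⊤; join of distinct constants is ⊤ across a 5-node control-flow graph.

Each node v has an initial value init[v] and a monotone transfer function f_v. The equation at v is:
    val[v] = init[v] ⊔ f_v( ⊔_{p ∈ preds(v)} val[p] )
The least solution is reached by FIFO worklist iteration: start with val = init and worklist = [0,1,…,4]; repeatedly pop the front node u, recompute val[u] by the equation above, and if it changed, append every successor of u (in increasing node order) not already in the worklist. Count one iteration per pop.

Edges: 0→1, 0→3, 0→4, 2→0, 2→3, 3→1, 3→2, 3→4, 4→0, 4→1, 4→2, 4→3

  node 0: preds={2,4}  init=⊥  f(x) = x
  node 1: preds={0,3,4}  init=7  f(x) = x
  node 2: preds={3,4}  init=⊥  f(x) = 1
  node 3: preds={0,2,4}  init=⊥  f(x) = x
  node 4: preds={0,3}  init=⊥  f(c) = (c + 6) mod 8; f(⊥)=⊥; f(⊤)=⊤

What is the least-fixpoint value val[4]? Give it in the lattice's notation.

Trace (14 dequeues):
  [1] u=0 | in ⊥ | out ⊥ | ==
  [2] u=1 | in ⊥ | out 7 | ==
  [3] u=2 | in ⊥ | out 1 | prev ⊥ | push {0}
  [4] u=3 | in 1 | out 1 | prev ⊥ | push {1,2}
  [5] u=4 | in 1 | out 7 | prev ⊥ | push {3}
  [6] u=0 | in ⊤ | out ⊤ | prev ⊥ | push {4}
  [7] u=1 | in ⊤ | out ⊤ | prev 7 | push {}
  [8] u=2 | in ⊤ | out 1 | ==
  [9] u=3 | in ⊤ | out ⊤ | prev 1 | push {1,2}
  [10] u=4 | in ⊤ | out ⊤ | prev 7 | push {0,3}
  [11] u=1 | in ⊤ | out ⊤ | ==
  [12] u=2 | in ⊤ | out 1 | ==
  [13] u=0 | in ⊤ | out ⊤ | ==
  [14] u=3 | in ⊤ | out ⊤ | ==

Converged values:
  [0] ⊤
  [1] ⊤
  [2] 1
  [3] ⊤
  [4] ⊤

⊤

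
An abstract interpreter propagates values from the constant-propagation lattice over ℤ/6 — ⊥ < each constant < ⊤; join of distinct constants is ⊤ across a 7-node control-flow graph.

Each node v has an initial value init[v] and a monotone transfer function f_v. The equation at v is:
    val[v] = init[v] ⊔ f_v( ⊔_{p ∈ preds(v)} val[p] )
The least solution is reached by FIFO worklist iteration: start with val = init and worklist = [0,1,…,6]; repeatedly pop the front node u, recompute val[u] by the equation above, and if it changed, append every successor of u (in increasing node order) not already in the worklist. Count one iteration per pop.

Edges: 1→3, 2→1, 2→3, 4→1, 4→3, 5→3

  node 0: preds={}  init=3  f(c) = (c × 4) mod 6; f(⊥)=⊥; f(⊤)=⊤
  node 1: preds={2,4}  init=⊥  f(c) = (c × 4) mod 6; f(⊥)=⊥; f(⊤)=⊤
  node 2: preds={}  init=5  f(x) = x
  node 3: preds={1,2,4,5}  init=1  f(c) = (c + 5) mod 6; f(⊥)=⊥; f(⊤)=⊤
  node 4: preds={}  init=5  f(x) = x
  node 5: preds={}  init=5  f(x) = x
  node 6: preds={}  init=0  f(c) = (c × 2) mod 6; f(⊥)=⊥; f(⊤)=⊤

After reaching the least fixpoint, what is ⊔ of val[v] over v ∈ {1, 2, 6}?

⊤

Iteration log — 7 steps:
  step 1. node 0  ⊔preds=⊥  new=3  stable
  step 2. node 1  ⊔preds=5  new=2  old=⊥  +wl: 
  step 3. node 2  ⊔preds=⊥  new=5  stable
  step 4. node 3  ⊔preds=⊤  new=⊤  old=1  +wl: 
  step 5. node 4  ⊔preds=⊥  new=5  stable
  step 6. node 5  ⊔preds=⊥  new=5  stable
  step 7. node 6  ⊔preds=⊥  new=0  stable

Least fixpoint reached:
  node 0: 3
  node 1: 2
  node 2: 5
  node 3: ⊤
  node 4: 5
  node 5: 5
  node 6: 0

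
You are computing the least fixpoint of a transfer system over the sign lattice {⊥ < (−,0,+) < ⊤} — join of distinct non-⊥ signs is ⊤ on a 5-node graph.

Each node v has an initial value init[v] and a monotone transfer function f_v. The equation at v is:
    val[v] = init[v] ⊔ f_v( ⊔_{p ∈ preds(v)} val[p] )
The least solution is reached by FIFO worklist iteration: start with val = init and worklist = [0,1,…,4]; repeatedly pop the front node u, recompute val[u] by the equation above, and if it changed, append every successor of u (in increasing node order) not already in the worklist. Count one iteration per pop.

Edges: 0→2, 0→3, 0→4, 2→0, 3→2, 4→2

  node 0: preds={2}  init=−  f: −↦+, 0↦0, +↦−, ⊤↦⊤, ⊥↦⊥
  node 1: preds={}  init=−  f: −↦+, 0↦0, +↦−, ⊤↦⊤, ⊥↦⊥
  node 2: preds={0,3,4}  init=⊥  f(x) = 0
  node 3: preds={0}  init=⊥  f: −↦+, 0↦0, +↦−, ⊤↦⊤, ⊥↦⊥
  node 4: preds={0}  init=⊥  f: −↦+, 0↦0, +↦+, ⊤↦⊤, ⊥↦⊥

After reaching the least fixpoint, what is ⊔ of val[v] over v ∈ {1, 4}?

⊤

Iteration log — 10 steps:
  step 1. node 0  ⊔preds=⊥  new=−  stable
  step 2. node 1  ⊔preds=⊥  new=−  stable
  step 3. node 2  ⊔preds=−  new=0  old=⊥  +wl: 0
  step 4. node 3  ⊔preds=−  new=+  old=⊥  +wl: 2
  step 5. node 4  ⊔preds=−  new=+  old=⊥  +wl: 
  step 6. node 0  ⊔preds=0  new=⊤  old=−  +wl: 3,4
  step 7. node 2  ⊔preds=⊤  new=0  stable
  step 8. node 3  ⊔preds=⊤  new=⊤  old=+  +wl: 2
  step 9. node 4  ⊔preds=⊤  new=⊤  old=+  +wl: 
  step 10. node 2  ⊔preds=⊤  new=0  stable

Least fixpoint reached:
  node 0: ⊤
  node 1: −
  node 2: 0
  node 3: ⊤
  node 4: ⊤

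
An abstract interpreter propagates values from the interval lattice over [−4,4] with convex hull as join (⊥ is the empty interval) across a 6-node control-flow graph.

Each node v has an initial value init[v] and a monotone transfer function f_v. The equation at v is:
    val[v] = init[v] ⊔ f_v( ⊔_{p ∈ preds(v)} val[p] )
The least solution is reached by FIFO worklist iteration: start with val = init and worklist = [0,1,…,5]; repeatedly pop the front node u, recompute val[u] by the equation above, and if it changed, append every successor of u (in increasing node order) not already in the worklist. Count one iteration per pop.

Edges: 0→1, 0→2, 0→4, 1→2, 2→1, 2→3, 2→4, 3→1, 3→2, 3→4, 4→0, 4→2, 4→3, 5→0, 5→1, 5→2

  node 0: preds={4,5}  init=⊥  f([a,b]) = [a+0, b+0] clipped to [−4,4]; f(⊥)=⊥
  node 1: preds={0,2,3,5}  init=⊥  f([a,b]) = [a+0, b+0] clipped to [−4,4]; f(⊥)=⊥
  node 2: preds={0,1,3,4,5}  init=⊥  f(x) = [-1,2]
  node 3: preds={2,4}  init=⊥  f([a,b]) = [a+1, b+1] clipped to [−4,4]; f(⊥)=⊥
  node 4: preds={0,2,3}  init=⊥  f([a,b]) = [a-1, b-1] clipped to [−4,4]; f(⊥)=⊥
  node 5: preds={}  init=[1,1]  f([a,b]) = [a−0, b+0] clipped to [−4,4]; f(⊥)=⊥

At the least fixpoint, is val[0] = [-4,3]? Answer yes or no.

no

Trace (24 dequeues):
  [1] u=0 | in [1,1] | out [1,1] | prev ⊥ | push {}
  [2] u=1 | in [1,1] | out [1,1] | prev ⊥ | push {}
  [3] u=2 | in [1,1] | out [-1,2] | prev ⊥ | push {1}
  [4] u=3 | in [-1,2] | out [0,3] | prev ⊥ | push {2}
  [5] u=4 | in [-1,3] | out [-2,2] | prev ⊥ | push {0,3}
  [6] u=5 | in ⊥ | out [1,1] | ==
  [7] u=1 | in [-1,3] | out [-1,3] | prev [1,1] | push {}
  [8] u=2 | in [-2,3] | out [-1,2] | ==
  [9] u=0 | in [-2,2] | out [-2,2] | prev [1,1] | push {1,2,4}
  [10] u=3 | in [-2,2] | out [-1,3] | prev [0,3] | push {}
  [11] u=1 | in [-2,3] | out [-2,3] | prev [-1,3] | push {}
  [12] u=2 | in [-2,3] | out [-1,2] | ==
  [13] u=4 | in [-2,3] | out [-3,2] | prev [-2,2] | push {0,2,3}
  [14] u=0 | in [-3,2] | out [-3,2] | prev [-2,2] | push {1,4}
  [15] u=2 | in [-3,3] | out [-1,2] | ==
  [16] u=3 | in [-3,2] | out [-2,3] | prev [-1,3] | push {2}
  [17] u=1 | in [-3,3] | out [-3,3] | prev [-2,3] | push {}
  [18] u=4 | in [-3,3] | out [-4,2] | prev [-3,2] | push {0,3}
  [19] u=2 | in [-4,3] | out [-1,2] | ==
  [20] u=0 | in [-4,2] | out [-4,2] | prev [-3,2] | push {1,2,4}
  [21] u=3 | in [-4,2] | out [-3,3] | prev [-2,3] | push {}
  [22] u=1 | in [-4,3] | out [-4,3] | prev [-3,3] | push {}
  [23] u=2 | in [-4,3] | out [-1,2] | ==
  [24] u=4 | in [-4,3] | out [-4,2] | ==

Converged values:
  [0] [-4,2]
  [1] [-4,3]
  [2] [-1,2]
  [3] [-3,3]
  [4] [-4,2]
  [5] [1,1]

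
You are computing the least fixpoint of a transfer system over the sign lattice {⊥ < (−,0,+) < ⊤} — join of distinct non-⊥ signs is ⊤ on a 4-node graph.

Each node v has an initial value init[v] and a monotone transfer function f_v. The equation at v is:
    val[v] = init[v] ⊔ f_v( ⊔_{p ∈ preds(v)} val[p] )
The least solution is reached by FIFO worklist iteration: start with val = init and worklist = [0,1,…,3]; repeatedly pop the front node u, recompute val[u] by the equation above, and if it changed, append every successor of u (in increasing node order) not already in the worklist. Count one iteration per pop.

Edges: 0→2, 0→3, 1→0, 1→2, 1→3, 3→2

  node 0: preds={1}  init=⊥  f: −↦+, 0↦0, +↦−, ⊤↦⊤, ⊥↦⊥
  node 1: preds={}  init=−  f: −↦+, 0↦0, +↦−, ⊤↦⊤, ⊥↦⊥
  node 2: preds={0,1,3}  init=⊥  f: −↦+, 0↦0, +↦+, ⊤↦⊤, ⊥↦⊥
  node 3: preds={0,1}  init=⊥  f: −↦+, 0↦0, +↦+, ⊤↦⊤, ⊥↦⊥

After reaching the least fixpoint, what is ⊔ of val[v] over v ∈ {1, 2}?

Worklist (5 pops):
  #1 pop 0: in=− → + (was ⊥); enqueue []
  #2 pop 1: in=⊥ → − (no change)
  #3 pop 2: in=⊤ → ⊤ (was ⊥); enqueue []
  #4 pop 3: in=⊤ → ⊤ (was ⊥); enqueue [2]
  #5 pop 2: in=⊤ → ⊤ (no change)

Fixpoint:
  val[0] = +
  val[1] = −
  val[2] = ⊤
  val[3] = ⊤

⊤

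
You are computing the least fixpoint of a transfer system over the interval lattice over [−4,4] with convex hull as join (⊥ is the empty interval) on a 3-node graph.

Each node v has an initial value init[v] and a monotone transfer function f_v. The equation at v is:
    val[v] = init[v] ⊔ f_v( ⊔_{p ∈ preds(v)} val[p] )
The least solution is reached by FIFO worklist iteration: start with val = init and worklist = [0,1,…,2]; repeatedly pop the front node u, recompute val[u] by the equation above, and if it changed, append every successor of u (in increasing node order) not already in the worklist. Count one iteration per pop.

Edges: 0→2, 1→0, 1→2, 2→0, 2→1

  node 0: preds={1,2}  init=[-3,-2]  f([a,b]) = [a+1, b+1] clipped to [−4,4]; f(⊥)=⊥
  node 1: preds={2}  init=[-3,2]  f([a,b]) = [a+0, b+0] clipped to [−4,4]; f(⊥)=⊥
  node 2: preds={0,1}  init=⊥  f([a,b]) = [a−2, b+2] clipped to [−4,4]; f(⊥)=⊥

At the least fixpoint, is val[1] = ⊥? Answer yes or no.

Trace (7 dequeues):
  [1] u=0 | in [-3,2] | out [-3,3] | prev [-3,-2] | push {}
  [2] u=1 | in ⊥ | out [-3,2] | ==
  [3] u=2 | in [-3,3] | out [-4,4] | prev ⊥ | push {0,1}
  [4] u=0 | in [-4,4] | out [-3,4] | prev [-3,3] | push {2}
  [5] u=1 | in [-4,4] | out [-4,4] | prev [-3,2] | push {0}
  [6] u=2 | in [-4,4] | out [-4,4] | ==
  [7] u=0 | in [-4,4] | out [-3,4] | ==

Converged values:
  [0] [-3,4]
  [1] [-4,4]
  [2] [-4,4]

no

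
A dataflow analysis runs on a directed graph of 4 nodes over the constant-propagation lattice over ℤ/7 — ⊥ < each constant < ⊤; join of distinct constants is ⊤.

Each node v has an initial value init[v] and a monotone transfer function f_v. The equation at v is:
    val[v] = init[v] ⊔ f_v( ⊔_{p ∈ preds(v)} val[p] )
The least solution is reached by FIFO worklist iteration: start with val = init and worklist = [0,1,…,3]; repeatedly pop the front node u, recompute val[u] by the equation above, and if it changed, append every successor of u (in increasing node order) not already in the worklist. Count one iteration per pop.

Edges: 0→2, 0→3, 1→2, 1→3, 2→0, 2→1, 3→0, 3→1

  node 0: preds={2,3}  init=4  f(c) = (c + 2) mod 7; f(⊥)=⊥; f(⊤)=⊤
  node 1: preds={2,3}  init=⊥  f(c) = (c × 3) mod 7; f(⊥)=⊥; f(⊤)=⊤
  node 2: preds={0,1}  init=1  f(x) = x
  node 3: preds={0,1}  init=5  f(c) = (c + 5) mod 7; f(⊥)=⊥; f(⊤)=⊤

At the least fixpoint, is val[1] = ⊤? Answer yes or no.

yes

Iteration log — 6 steps:
  step 1. node 0  ⊔preds=⊤  new=⊤  old=4  +wl: 
  step 2. node 1  ⊔preds=⊤  new=⊤  old=⊥  +wl: 
  step 3. node 2  ⊔preds=⊤  new=⊤  old=1  +wl: 0,1
  step 4. node 3  ⊔preds=⊤  new=⊤  old=5  +wl: 
  step 5. node 0  ⊔preds=⊤  new=⊤  stable
  step 6. node 1  ⊔preds=⊤  new=⊤  stable

Least fixpoint reached:
  node 0: ⊤
  node 1: ⊤
  node 2: ⊤
  node 3: ⊤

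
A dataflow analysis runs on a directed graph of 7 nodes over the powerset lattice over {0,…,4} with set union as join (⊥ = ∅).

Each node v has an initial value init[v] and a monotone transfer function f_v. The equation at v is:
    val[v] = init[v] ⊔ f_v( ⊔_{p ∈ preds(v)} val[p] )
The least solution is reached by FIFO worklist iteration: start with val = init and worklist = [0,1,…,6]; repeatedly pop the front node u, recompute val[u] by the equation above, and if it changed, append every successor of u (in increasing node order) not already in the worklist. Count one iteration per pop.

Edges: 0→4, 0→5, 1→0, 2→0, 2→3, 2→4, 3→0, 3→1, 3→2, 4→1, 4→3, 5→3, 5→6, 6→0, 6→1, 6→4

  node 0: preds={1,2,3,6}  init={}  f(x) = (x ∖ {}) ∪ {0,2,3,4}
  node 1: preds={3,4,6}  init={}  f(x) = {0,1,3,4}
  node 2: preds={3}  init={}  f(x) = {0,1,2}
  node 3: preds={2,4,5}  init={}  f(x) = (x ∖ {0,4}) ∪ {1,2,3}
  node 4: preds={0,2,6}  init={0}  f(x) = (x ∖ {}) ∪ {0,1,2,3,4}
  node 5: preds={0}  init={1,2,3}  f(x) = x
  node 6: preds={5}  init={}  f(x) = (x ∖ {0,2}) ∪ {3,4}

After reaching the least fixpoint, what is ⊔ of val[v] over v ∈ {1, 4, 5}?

Trace (13 dequeues):
  [1] u=0 | in {} | out {0,2,3,4} | prev {} | push {}
  [2] u=1 | in {0} | out {0,1,3,4} | prev {} | push {0}
  [3] u=2 | in {} | out {0,1,2} | prev {} | push {}
  [4] u=3 | in {0,1,2,3} | out {1,2,3} | prev {} | push {1,2}
  [5] u=4 | in {0,1,2,3,4} | out {0,1,2,3,4} | prev {0} | push {3}
  [6] u=5 | in {0,2,3,4} | out {0,1,2,3,4} | prev {1,2,3} | push {}
  [7] u=6 | in {0,1,2,3,4} | out {1,3,4} | prev {} | push {4}
  [8] u=0 | in {0,1,2,3,4} | out {0,1,2,3,4} | prev {0,2,3,4} | push {5}
  [9] u=1 | in {0,1,2,3,4} | out {0,1,3,4} | ==
  [10] u=2 | in {1,2,3} | out {0,1,2} | ==
  [11] u=3 | in {0,1,2,3,4} | out {1,2,3} | ==
  [12] u=4 | in {0,1,2,3,4} | out {0,1,2,3,4} | ==
  [13] u=5 | in {0,1,2,3,4} | out {0,1,2,3,4} | ==

Converged values:
  [0] {0,1,2,3,4}
  [1] {0,1,3,4}
  [2] {0,1,2}
  [3] {1,2,3}
  [4] {0,1,2,3,4}
  [5] {0,1,2,3,4}
  [6] {1,3,4}

{0,1,2,3,4}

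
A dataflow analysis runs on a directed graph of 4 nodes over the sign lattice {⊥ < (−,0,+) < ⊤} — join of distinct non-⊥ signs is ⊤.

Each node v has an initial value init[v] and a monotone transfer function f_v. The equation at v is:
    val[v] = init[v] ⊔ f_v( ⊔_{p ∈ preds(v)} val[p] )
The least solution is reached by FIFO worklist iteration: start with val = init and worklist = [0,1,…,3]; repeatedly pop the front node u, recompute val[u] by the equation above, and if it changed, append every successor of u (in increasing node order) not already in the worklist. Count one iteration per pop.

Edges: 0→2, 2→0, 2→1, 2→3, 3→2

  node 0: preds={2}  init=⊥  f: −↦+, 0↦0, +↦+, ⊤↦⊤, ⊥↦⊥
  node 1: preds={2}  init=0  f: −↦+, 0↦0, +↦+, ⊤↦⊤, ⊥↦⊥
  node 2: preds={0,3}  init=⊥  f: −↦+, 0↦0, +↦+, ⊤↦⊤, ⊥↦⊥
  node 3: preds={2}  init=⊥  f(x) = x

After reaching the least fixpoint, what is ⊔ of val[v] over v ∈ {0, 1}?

0

Trace (4 dequeues):
  [1] u=0 | in ⊥ | out ⊥ | ==
  [2] u=1 | in ⊥ | out 0 | ==
  [3] u=2 | in ⊥ | out ⊥ | ==
  [4] u=3 | in ⊥ | out ⊥ | ==

Converged values:
  [0] ⊥
  [1] 0
  [2] ⊥
  [3] ⊥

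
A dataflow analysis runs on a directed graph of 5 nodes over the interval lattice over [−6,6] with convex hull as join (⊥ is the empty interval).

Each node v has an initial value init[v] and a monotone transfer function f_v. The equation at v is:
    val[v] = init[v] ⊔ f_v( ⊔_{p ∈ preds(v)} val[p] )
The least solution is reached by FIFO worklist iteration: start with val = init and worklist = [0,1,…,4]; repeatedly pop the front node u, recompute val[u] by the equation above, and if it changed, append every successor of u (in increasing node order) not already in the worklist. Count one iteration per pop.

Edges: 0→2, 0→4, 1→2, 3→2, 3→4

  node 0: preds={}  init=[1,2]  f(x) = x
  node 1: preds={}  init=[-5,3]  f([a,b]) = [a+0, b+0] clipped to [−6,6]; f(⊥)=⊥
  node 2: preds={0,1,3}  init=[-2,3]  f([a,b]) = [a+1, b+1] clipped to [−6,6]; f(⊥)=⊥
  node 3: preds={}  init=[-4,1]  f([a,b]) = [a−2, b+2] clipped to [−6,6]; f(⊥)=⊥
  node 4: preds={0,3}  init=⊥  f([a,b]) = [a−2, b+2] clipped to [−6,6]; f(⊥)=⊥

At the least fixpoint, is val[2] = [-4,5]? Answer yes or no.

no

Worklist (5 pops):
  #1 pop 0: in=⊥ → [1,2] (no change)
  #2 pop 1: in=⊥ → [-5,3] (no change)
  #3 pop 2: in=[-5,3] → [-4,4] (was [-2,3]); enqueue []
  #4 pop 3: in=⊥ → [-4,1] (no change)
  #5 pop 4: in=[-4,2] → [-6,4] (was ⊥); enqueue []

Fixpoint:
  val[0] = [1,2]
  val[1] = [-5,3]
  val[2] = [-4,4]
  val[3] = [-4,1]
  val[4] = [-6,4]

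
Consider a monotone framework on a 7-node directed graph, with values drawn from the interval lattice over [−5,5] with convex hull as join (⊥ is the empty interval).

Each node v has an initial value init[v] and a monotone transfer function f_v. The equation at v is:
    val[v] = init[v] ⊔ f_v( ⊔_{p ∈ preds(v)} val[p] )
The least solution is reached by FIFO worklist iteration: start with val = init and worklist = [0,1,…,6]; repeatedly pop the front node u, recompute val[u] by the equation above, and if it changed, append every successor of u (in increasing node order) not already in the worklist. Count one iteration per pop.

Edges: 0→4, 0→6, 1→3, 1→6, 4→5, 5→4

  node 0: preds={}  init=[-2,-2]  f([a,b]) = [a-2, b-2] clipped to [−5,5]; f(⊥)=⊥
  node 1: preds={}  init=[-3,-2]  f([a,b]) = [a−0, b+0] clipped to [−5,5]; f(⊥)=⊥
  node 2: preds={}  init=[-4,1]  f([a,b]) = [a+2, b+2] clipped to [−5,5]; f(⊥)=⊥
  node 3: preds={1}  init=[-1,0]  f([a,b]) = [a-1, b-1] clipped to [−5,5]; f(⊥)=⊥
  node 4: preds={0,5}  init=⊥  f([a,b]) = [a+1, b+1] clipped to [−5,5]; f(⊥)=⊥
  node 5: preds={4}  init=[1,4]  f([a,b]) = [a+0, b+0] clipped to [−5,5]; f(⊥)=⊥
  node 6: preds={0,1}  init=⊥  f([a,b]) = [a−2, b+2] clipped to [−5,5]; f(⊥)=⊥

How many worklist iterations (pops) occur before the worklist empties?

Iteration log — 8 steps:
  step 1. node 0  ⊔preds=⊥  new=[-2,-2]  stable
  step 2. node 1  ⊔preds=⊥  new=[-3,-2]  stable
  step 3. node 2  ⊔preds=⊥  new=[-4,1]  stable
  step 4. node 3  ⊔preds=[-3,-2]  new=[-4,0]  old=[-1,0]  +wl: 
  step 5. node 4  ⊔preds=[-2,4]  new=[-1,5]  old=⊥  +wl: 
  step 6. node 5  ⊔preds=[-1,5]  new=[-1,5]  old=[1,4]  +wl: 4
  step 7. node 6  ⊔preds=[-3,-2]  new=[-5,0]  old=⊥  +wl: 
  step 8. node 4  ⊔preds=[-2,5]  new=[-1,5]  stable

Least fixpoint reached:
  node 0: [-2,-2]
  node 1: [-3,-2]
  node 2: [-4,1]
  node 3: [-4,0]
  node 4: [-1,5]
  node 5: [-1,5]
  node 6: [-5,0]

8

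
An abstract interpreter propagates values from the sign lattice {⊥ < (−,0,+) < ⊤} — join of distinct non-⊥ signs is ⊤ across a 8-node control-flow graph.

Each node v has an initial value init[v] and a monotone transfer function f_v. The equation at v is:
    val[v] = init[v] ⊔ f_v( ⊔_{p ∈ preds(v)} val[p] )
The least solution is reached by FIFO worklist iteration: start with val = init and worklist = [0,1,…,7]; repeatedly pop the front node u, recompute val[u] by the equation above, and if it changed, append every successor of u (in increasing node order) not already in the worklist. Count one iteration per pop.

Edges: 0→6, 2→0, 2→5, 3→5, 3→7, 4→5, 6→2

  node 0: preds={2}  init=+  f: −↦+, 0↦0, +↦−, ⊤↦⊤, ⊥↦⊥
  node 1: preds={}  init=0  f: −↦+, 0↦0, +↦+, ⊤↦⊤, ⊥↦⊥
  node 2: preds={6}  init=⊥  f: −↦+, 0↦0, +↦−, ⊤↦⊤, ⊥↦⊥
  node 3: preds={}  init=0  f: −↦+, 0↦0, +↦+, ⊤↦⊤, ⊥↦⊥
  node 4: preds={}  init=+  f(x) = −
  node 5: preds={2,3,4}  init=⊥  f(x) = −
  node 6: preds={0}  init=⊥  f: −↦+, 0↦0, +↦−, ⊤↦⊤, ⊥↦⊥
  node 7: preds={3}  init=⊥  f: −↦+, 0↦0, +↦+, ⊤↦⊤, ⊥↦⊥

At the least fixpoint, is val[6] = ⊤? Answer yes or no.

Trace (15 dequeues):
  [1] u=0 | in ⊥ | out + | ==
  [2] u=1 | in ⊥ | out 0 | ==
  [3] u=2 | in ⊥ | out ⊥ | ==
  [4] u=3 | in ⊥ | out 0 | ==
  [5] u=4 | in ⊥ | out ⊤ | prev + | push {}
  [6] u=5 | in ⊤ | out − | prev ⊥ | push {}
  [7] u=6 | in + | out − | prev ⊥ | push {2}
  [8] u=7 | in 0 | out 0 | prev ⊥ | push {}
  [9] u=2 | in − | out + | prev ⊥ | push {0,5}
  [10] u=0 | in + | out ⊤ | prev + | push {6}
  [11] u=5 | in ⊤ | out − | ==
  [12] u=6 | in ⊤ | out ⊤ | prev − | push {2}
  [13] u=2 | in ⊤ | out ⊤ | prev + | push {0,5}
  [14] u=0 | in ⊤ | out ⊤ | ==
  [15] u=5 | in ⊤ | out − | ==

Converged values:
  [0] ⊤
  [1] 0
  [2] ⊤
  [3] 0
  [4] ⊤
  [5] −
  [6] ⊤
  [7] 0

yes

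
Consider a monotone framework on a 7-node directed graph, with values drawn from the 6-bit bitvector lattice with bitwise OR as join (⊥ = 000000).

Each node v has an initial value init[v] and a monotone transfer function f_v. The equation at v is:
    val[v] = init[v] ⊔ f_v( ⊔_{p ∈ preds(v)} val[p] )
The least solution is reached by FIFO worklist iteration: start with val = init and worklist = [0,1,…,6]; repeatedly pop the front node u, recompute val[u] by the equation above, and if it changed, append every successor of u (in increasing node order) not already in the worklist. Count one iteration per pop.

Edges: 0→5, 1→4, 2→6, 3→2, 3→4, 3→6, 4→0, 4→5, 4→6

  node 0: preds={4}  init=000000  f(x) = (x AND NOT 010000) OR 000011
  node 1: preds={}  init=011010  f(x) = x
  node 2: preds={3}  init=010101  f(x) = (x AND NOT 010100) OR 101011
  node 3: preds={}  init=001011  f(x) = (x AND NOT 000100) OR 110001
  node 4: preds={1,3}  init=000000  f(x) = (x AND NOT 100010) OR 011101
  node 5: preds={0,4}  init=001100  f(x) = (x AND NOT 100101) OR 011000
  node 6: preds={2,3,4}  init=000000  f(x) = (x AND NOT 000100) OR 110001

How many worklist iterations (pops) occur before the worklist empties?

10

Trace (10 dequeues):
  [1] u=0 | in 000000 | out 000011 | prev 000000 | push {}
  [2] u=1 | in 000000 | out 011010 | ==
  [3] u=2 | in 001011 | out 111111 | prev 010101 | push {}
  [4] u=3 | in 000000 | out 111011 | prev 001011 | push {2}
  [5] u=4 | in 111011 | out 011101 | prev 000000 | push {0}
  [6] u=5 | in 011111 | out 011110 | prev 001100 | push {}
  [7] u=6 | in 111111 | out 111011 | prev 000000 | push {}
  [8] u=2 | in 111011 | out 111111 | ==
  [9] u=0 | in 011101 | out 001111 | prev 000011 | push {5}
  [10] u=5 | in 011111 | out 011110 | ==

Converged values:
  [0] 001111
  [1] 011010
  [2] 111111
  [3] 111011
  [4] 011101
  [5] 011110
  [6] 111011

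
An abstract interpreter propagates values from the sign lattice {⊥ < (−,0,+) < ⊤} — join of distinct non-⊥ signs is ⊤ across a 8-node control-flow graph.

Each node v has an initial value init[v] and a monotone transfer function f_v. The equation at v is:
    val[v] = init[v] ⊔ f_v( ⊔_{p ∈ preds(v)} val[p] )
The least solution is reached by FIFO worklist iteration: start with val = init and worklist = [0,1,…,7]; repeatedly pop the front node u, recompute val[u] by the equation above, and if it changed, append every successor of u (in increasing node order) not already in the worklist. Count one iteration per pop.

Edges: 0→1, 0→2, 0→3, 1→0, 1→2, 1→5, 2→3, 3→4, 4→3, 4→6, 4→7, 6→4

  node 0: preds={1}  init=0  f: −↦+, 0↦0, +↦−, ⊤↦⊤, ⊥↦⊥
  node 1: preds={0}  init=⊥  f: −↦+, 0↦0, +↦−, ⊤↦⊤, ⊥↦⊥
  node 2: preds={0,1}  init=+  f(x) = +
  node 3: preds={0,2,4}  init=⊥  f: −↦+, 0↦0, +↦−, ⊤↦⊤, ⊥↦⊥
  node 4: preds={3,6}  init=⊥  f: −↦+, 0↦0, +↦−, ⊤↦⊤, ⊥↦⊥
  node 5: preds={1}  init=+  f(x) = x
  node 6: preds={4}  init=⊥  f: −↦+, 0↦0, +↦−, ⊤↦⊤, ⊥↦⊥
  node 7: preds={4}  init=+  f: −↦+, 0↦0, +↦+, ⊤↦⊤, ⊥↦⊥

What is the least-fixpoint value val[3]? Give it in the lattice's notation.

Worklist (11 pops):
  #1 pop 0: in=⊥ → 0 (no change)
  #2 pop 1: in=0 → 0 (was ⊥); enqueue [0]
  #3 pop 2: in=0 → + (no change)
  #4 pop 3: in=⊤ → ⊤ (was ⊥); enqueue []
  #5 pop 4: in=⊤ → ⊤ (was ⊥); enqueue [3]
  #6 pop 5: in=0 → ⊤ (was +); enqueue []
  #7 pop 6: in=⊤ → ⊤ (was ⊥); enqueue [4]
  #8 pop 7: in=⊤ → ⊤ (was +); enqueue []
  #9 pop 0: in=0 → 0 (no change)
  #10 pop 3: in=⊤ → ⊤ (no change)
  #11 pop 4: in=⊤ → ⊤ (no change)

Fixpoint:
  val[0] = 0
  val[1] = 0
  val[2] = +
  val[3] = ⊤
  val[4] = ⊤
  val[5] = ⊤
  val[6] = ⊤
  val[7] = ⊤

⊤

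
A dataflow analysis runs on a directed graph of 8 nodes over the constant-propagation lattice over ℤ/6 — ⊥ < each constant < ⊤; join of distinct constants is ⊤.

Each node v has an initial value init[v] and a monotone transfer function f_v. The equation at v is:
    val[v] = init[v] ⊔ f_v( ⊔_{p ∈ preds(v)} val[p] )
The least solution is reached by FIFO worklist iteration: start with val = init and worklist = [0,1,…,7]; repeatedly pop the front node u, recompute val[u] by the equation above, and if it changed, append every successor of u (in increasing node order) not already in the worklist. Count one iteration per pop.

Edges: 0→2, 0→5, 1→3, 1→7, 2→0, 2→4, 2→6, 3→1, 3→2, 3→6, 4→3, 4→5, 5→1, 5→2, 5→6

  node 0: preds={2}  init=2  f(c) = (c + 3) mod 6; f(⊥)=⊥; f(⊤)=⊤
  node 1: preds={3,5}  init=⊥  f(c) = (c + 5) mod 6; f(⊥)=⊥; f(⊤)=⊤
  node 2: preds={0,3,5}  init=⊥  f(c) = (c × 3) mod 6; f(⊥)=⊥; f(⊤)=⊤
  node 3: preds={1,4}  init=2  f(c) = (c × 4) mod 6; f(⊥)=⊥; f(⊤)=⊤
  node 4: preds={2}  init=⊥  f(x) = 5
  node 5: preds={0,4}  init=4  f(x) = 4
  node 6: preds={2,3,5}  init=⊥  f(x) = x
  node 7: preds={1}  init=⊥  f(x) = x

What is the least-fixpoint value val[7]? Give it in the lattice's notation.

⊤

Iteration log — 13 steps:
  step 1. node 0  ⊔preds=⊥  new=2  stable
  step 2. node 1  ⊔preds=⊤  new=⊤  old=⊥  +wl: 
  step 3. node 2  ⊔preds=⊤  new=⊤  old=⊥  +wl: 0
  step 4. node 3  ⊔preds=⊤  new=⊤  old=2  +wl: 1,2
  step 5. node 4  ⊔preds=⊤  new=5  old=⊥  +wl: 3
  step 6. node 5  ⊔preds=⊤  new=4  stable
  step 7. node 6  ⊔preds=⊤  new=⊤  old=⊥  +wl: 
  step 8. node 7  ⊔preds=⊤  new=⊤  old=⊥  +wl: 
  step 9. node 0  ⊔preds=⊤  new=⊤  old=2  +wl: 5
  step 10. node 1  ⊔preds=⊤  new=⊤  stable
  step 11. node 2  ⊔preds=⊤  new=⊤  stable
  step 12. node 3  ⊔preds=⊤  new=⊤  stable
  step 13. node 5  ⊔preds=⊤  new=4  stable

Least fixpoint reached:
  node 0: ⊤
  node 1: ⊤
  node 2: ⊤
  node 3: ⊤
  node 4: 5
  node 5: 4
  node 6: ⊤
  node 7: ⊤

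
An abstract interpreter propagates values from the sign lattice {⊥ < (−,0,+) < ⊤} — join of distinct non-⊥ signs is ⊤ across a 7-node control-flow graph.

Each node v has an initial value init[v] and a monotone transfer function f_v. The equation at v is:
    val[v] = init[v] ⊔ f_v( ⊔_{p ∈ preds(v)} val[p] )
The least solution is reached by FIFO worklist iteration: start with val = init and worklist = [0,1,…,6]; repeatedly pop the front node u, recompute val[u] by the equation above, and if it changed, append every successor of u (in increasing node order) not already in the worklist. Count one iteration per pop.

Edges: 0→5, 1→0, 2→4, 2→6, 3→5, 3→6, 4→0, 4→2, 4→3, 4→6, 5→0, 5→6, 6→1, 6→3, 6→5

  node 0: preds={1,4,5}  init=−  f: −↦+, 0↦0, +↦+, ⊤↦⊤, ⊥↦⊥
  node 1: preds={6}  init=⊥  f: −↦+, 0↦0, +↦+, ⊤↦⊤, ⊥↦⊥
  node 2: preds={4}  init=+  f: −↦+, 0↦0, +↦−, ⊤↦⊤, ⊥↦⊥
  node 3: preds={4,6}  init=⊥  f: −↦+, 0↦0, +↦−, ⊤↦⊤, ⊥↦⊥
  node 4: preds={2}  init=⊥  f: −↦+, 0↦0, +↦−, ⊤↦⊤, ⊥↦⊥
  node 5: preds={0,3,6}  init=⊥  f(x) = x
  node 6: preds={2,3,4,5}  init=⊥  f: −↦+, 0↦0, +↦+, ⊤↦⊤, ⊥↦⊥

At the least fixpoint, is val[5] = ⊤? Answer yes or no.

Iteration log — 14 steps:
  step 1. node 0  ⊔preds=⊥  new=−  stable
  step 2. node 1  ⊔preds=⊥  new=⊥  stable
  step 3. node 2  ⊔preds=⊥  new=+  stable
  step 4. node 3  ⊔preds=⊥  new=⊥  stable
  step 5. node 4  ⊔preds=+  new=−  old=⊥  +wl: 0,2,3
  step 6. node 5  ⊔preds=−  new=−  old=⊥  +wl: 
  step 7. node 6  ⊔preds=⊤  new=⊤  old=⊥  +wl: 1,5
  step 8. node 0  ⊔preds=−  new=⊤  old=−  +wl: 
  step 9. node 2  ⊔preds=−  new=+  stable
  step 10. node 3  ⊔preds=⊤  new=⊤  old=⊥  +wl: 6
  step 11. node 1  ⊔preds=⊤  new=⊤  old=⊥  +wl: 0
  step 12. node 5  ⊔preds=⊤  new=⊤  old=−  +wl: 
  step 13. node 6  ⊔preds=⊤  new=⊤  stable
  step 14. node 0  ⊔preds=⊤  new=⊤  stable

Least fixpoint reached:
  node 0: ⊤
  node 1: ⊤
  node 2: +
  node 3: ⊤
  node 4: −
  node 5: ⊤
  node 6: ⊤

yes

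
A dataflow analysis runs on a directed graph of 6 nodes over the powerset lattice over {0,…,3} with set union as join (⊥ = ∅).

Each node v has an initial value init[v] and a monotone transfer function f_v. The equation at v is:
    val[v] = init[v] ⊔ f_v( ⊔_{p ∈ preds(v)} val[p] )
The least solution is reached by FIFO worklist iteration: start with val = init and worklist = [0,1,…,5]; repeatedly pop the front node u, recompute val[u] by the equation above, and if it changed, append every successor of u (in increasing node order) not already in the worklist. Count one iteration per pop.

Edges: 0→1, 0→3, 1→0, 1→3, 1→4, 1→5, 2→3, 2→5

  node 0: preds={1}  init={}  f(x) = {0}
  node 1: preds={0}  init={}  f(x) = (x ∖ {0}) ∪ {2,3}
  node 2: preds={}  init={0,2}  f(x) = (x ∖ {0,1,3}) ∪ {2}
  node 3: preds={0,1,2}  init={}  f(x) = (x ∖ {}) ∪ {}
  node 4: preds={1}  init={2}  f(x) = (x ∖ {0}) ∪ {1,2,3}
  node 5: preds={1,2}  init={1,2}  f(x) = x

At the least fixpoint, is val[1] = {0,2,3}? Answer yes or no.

no

Worklist (7 pops):
  #1 pop 0: in={} → {0} (was {}); enqueue []
  #2 pop 1: in={0} → {2,3} (was {}); enqueue [0]
  #3 pop 2: in={} → {0,2} (no change)
  #4 pop 3: in={0,2,3} → {0,2,3} (was {}); enqueue []
  #5 pop 4: in={2,3} → {1,2,3} (was {2}); enqueue []
  #6 pop 5: in={0,2,3} → {0,1,2,3} (was {1,2}); enqueue []
  #7 pop 0: in={2,3} → {0} (no change)

Fixpoint:
  val[0] = {0}
  val[1] = {2,3}
  val[2] = {0,2}
  val[3] = {0,2,3}
  val[4] = {1,2,3}
  val[5] = {0,1,2,3}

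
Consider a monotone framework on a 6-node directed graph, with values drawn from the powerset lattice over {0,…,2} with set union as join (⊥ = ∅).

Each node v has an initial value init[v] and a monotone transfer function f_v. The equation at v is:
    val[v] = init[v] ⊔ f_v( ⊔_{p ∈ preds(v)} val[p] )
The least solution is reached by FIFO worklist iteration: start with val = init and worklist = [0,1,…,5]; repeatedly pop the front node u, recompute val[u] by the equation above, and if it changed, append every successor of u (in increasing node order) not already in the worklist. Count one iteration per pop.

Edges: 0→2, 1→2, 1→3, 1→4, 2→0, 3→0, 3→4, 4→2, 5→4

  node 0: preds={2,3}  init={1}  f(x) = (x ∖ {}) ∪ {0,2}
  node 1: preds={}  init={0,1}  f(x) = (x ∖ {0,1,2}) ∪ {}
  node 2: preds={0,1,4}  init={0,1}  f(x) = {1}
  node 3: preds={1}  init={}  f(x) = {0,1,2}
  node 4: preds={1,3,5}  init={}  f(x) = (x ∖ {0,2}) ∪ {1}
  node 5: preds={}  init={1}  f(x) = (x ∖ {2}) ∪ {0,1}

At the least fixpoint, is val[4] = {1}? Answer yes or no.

Trace (9 dequeues):
  [1] u=0 | in {0,1} | out {0,1,2} | prev {1} | push {}
  [2] u=1 | in {} | out {0,1} | ==
  [3] u=2 | in {0,1,2} | out {0,1} | ==
  [4] u=3 | in {0,1} | out {0,1,2} | prev {} | push {0}
  [5] u=4 | in {0,1,2} | out {1} | prev {} | push {2}
  [6] u=5 | in {} | out {0,1} | prev {1} | push {4}
  [7] u=0 | in {0,1,2} | out {0,1,2} | ==
  [8] u=2 | in {0,1,2} | out {0,1} | ==
  [9] u=4 | in {0,1,2} | out {1} | ==

Converged values:
  [0] {0,1,2}
  [1] {0,1}
  [2] {0,1}
  [3] {0,1,2}
  [4] {1}
  [5] {0,1}

yes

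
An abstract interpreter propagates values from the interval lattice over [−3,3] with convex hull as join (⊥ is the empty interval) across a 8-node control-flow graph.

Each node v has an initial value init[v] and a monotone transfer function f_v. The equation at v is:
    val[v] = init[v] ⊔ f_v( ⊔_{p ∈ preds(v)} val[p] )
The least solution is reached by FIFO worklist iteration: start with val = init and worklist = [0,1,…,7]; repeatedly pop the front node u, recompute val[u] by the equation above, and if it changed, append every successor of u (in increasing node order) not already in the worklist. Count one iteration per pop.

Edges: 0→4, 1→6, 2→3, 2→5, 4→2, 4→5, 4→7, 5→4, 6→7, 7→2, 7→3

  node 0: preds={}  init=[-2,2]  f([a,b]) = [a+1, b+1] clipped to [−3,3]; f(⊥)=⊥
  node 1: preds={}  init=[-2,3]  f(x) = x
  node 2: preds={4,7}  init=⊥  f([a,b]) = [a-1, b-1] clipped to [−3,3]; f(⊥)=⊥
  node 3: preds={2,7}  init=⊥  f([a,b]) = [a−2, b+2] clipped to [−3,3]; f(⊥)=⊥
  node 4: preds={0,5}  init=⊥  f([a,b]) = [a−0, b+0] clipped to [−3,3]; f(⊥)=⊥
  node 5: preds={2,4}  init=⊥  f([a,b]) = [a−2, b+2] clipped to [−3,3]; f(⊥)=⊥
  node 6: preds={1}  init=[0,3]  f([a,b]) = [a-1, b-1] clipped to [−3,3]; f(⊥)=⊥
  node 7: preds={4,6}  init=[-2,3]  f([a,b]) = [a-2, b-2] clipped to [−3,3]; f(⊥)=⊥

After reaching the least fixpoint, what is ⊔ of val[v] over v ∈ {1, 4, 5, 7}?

[-3,3]

Worklist (14 pops):
  #1 pop 0: in=⊥ → [-2,2] (no change)
  #2 pop 1: in=⊥ → [-2,3] (no change)
  #3 pop 2: in=[-2,3] → [-3,2] (was ⊥); enqueue []
  #4 pop 3: in=[-3,3] → [-3,3] (was ⊥); enqueue []
  #5 pop 4: in=[-2,2] → [-2,2] (was ⊥); enqueue [2]
  #6 pop 5: in=[-3,2] → [-3,3] (was ⊥); enqueue [4]
  #7 pop 6: in=[-2,3] → [-3,3] (was [0,3]); enqueue []
  #8 pop 7: in=[-3,3] → [-3,3] (was [-2,3]); enqueue [3]
  #9 pop 2: in=[-3,3] → [-3,2] (no change)
  #10 pop 4: in=[-3,3] → [-3,3] (was [-2,2]); enqueue [2,5,7]
  #11 pop 3: in=[-3,3] → [-3,3] (no change)
  #12 pop 2: in=[-3,3] → [-3,2] (no change)
  #13 pop 5: in=[-3,3] → [-3,3] (no change)
  #14 pop 7: in=[-3,3] → [-3,3] (no change)

Fixpoint:
  val[0] = [-2,2]
  val[1] = [-2,3]
  val[2] = [-3,2]
  val[3] = [-3,3]
  val[4] = [-3,3]
  val[5] = [-3,3]
  val[6] = [-3,3]
  val[7] = [-3,3]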